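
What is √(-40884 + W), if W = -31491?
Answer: 5*I*√2895 ≈ 269.03*I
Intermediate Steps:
√(-40884 + W) = √(-40884 - 31491) = √(-72375) = 5*I*√2895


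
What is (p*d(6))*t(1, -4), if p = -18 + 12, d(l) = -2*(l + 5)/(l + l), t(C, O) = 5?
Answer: 55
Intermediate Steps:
d(l) = -(5 + l)/l (d(l) = -2*(5 + l)/(2*l) = -(5 + l)/l)
p = -6
(p*d(6))*t(1, -4) = -6*(-5 - 1*6)/6*5 = -(-5 - 6)*5 = -(-11)*5 = -6*(-11/6)*5 = 11*5 = 55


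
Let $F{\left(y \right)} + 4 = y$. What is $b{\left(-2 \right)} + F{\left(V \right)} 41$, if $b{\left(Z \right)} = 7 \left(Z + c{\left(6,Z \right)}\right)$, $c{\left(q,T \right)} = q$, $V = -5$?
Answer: $-341$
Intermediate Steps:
$F{\left(y \right)} = -4 + y$
$b{\left(Z \right)} = 42 + 7 Z$ ($b{\left(Z \right)} = 7 \left(Z + 6\right) = 7 \left(6 + Z\right) = 42 + 7 Z$)
$b{\left(-2 \right)} + F{\left(V \right)} 41 = \left(42 + 7 \left(-2\right)\right) + \left(-4 - 5\right) 41 = \left(42 - 14\right) - 369 = 28 - 369 = -341$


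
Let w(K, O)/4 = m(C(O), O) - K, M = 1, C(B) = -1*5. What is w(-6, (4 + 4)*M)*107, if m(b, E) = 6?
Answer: 5136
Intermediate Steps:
C(B) = -5
w(K, O) = 24 - 4*K (w(K, O) = 4*(6 - K) = 24 - 4*K)
w(-6, (4 + 4)*M)*107 = (24 - 4*(-6))*107 = (24 + 24)*107 = 48*107 = 5136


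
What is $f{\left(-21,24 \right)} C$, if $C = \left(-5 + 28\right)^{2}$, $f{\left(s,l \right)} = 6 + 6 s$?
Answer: $-63480$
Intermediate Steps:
$C = 529$ ($C = 23^{2} = 529$)
$f{\left(-21,24 \right)} C = \left(6 + 6 \left(-21\right)\right) 529 = \left(6 - 126\right) 529 = \left(-120\right) 529 = -63480$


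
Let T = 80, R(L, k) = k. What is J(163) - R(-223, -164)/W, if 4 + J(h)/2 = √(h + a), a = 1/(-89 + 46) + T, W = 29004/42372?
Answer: 559748/2417 + 8*√28079/43 ≈ 262.76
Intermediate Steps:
W = 2417/3531 (W = 29004*(1/42372) = 2417/3531 ≈ 0.68451)
a = 3439/43 (a = 1/(-89 + 46) + 80 = 1/(-43) + 80 = -1/43 + 80 = 3439/43 ≈ 79.977)
J(h) = -8 + 2*√(3439/43 + h) (J(h) = -8 + 2*√(h + 3439/43) = -8 + 2*√(3439/43 + h))
J(163) - R(-223, -164)/W = (-8 + 2*√(147877 + 1849*163)/43) - (-164)/2417/3531 = (-8 + 2*√(147877 + 301387)/43) - (-164)*3531/2417 = (-8 + 2*√449264/43) - 1*(-579084/2417) = (-8 + 2*(4*√28079)/43) + 579084/2417 = (-8 + 8*√28079/43) + 579084/2417 = 559748/2417 + 8*√28079/43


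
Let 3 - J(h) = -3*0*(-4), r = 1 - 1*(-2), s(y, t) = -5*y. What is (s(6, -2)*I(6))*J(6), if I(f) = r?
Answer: -270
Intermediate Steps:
r = 3 (r = 1 + 2 = 3)
I(f) = 3
J(h) = 3 (J(h) = 3 - (-3*0)*(-4) = 3 - 0*(-4) = 3 - 1*0 = 3 + 0 = 3)
(s(6, -2)*I(6))*J(6) = (-5*6*3)*3 = -30*3*3 = -90*3 = -270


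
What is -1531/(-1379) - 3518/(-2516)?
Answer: 4351659/1734782 ≈ 2.5085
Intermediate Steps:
-1531/(-1379) - 3518/(-2516) = -1531*(-1/1379) - 3518*(-1/2516) = 1531/1379 + 1759/1258 = 4351659/1734782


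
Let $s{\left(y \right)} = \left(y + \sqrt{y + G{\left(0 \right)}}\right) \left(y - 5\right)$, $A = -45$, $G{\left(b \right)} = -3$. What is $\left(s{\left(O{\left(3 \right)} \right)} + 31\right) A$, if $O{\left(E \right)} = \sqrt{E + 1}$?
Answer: $-1125 + 135 i \approx -1125.0 + 135.0 i$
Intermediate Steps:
$O{\left(E \right)} = \sqrt{1 + E}$
$s{\left(y \right)} = \left(-5 + y\right) \left(y + \sqrt{-3 + y}\right)$ ($s{\left(y \right)} = \left(y + \sqrt{y - 3}\right) \left(y - 5\right) = \left(y + \sqrt{-3 + y}\right) \left(-5 + y\right) = \left(-5 + y\right) \left(y + \sqrt{-3 + y}\right)$)
$\left(s{\left(O{\left(3 \right)} \right)} + 31\right) A = \left(\left(\left(\sqrt{1 + 3}\right)^{2} - 5 \sqrt{1 + 3} - 5 \sqrt{-3 + \sqrt{1 + 3}} + \sqrt{1 + 3} \sqrt{-3 + \sqrt{1 + 3}}\right) + 31\right) \left(-45\right) = \left(\left(\left(\sqrt{4}\right)^{2} - 5 \sqrt{4} - 5 \sqrt{-3 + \sqrt{4}} + \sqrt{4} \sqrt{-3 + \sqrt{4}}\right) + 31\right) \left(-45\right) = \left(\left(2^{2} - 10 - 5 \sqrt{-3 + 2} + 2 \sqrt{-3 + 2}\right) + 31\right) \left(-45\right) = \left(\left(4 - 10 - 5 \sqrt{-1} + 2 \sqrt{-1}\right) + 31\right) \left(-45\right) = \left(\left(4 - 10 - 5 i + 2 i\right) + 31\right) \left(-45\right) = \left(\left(-6 - 3 i\right) + 31\right) \left(-45\right) = \left(25 - 3 i\right) \left(-45\right) = -1125 + 135 i$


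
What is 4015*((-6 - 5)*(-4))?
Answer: 176660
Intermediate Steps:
4015*((-6 - 5)*(-4)) = 4015*(-11*(-4)) = 4015*44 = 176660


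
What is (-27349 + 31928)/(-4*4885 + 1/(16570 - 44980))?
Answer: -130089390/555131401 ≈ -0.23434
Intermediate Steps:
(-27349 + 31928)/(-4*4885 + 1/(16570 - 44980)) = 4579/(-19540 + 1/(-28410)) = 4579/(-19540 - 1/28410) = 4579/(-555131401/28410) = 4579*(-28410/555131401) = -130089390/555131401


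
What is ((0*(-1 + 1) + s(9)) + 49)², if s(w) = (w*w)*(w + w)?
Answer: 2271049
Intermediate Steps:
s(w) = 2*w³ (s(w) = w²*(2*w) = 2*w³)
((0*(-1 + 1) + s(9)) + 49)² = ((0*(-1 + 1) + 2*9³) + 49)² = ((0*0 + 2*729) + 49)² = ((0 + 1458) + 49)² = (1458 + 49)² = 1507² = 2271049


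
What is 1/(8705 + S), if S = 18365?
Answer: 1/27070 ≈ 3.6941e-5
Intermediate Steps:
1/(8705 + S) = 1/(8705 + 18365) = 1/27070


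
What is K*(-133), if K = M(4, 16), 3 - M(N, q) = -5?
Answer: -1064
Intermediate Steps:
M(N, q) = 8 (M(N, q) = 3 - 1*(-5) = 3 + 5 = 8)
K = 8
K*(-133) = 8*(-133) = -1064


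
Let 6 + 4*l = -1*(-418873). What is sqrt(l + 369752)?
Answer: 15*sqrt(8435)/2 ≈ 688.82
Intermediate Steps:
l = 418867/4 (l = -3/2 + (-1*(-418873))/4 = -3/2 + (1/4)*418873 = -3/2 + 418873/4 = 418867/4 ≈ 1.0472e+5)
sqrt(l + 369752) = sqrt(418867/4 + 369752) = sqrt(1897875/4) = 15*sqrt(8435)/2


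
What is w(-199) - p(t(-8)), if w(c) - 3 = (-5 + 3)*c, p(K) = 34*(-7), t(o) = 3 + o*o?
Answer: 639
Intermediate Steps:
t(o) = 3 + o²
p(K) = -238
w(c) = 3 - 2*c (w(c) = 3 + (-5 + 3)*c = 3 - 2*c)
w(-199) - p(t(-8)) = (3 - 2*(-199)) - 1*(-238) = (3 + 398) + 238 = 401 + 238 = 639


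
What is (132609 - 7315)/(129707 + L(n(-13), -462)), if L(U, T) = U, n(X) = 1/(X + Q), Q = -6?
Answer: 1190293/1232216 ≈ 0.96598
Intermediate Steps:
n(X) = 1/(-6 + X) (n(X) = 1/(X - 6) = 1/(-6 + X))
(132609 - 7315)/(129707 + L(n(-13), -462)) = (132609 - 7315)/(129707 + 1/(-6 - 13)) = 125294/(129707 + 1/(-19)) = 125294/(129707 - 1/19) = 125294/(2464432/19) = 125294*(19/2464432) = 1190293/1232216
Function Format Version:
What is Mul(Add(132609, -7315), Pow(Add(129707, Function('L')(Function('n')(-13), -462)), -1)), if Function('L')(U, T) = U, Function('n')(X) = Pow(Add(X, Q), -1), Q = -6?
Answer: Rational(1190293, 1232216) ≈ 0.96598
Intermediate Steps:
Function('n')(X) = Pow(Add(-6, X), -1) (Function('n')(X) = Pow(Add(X, -6), -1) = Pow(Add(-6, X), -1))
Mul(Add(132609, -7315), Pow(Add(129707, Function('L')(Function('n')(-13), -462)), -1)) = Mul(Add(132609, -7315), Pow(Add(129707, Pow(Add(-6, -13), -1)), -1)) = Mul(125294, Pow(Add(129707, Pow(-19, -1)), -1)) = Mul(125294, Pow(Add(129707, Rational(-1, 19)), -1)) = Mul(125294, Pow(Rational(2464432, 19), -1)) = Mul(125294, Rational(19, 2464432)) = Rational(1190293, 1232216)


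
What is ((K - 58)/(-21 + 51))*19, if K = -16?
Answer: -703/15 ≈ -46.867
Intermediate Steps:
((K - 58)/(-21 + 51))*19 = ((-16 - 58)/(-21 + 51))*19 = -74/30*19 = -74*1/30*19 = -37/15*19 = -703/15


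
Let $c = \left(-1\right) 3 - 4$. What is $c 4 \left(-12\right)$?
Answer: $336$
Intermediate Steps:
$c = -7$ ($c = -3 - 4 = -7$)
$c 4 \left(-12\right) = \left(-7\right) 4 \left(-12\right) = \left(-28\right) \left(-12\right) = 336$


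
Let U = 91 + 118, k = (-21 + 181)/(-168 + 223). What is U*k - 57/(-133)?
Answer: 4259/7 ≈ 608.43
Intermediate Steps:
k = 32/11 (k = 160/55 = 160*(1/55) = 32/11 ≈ 2.9091)
U = 209
U*k - 57/(-133) = 209*(32/11) - 57/(-133) = 608 - 57*(-1/133) = 608 + 3/7 = 4259/7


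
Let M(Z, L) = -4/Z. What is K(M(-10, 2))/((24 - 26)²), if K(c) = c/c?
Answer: ¼ ≈ 0.25000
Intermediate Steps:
K(c) = 1
K(M(-10, 2))/((24 - 26)²) = 1/(24 - 26)² = 1/(-2)² = 1/4 = 1*(¼) = ¼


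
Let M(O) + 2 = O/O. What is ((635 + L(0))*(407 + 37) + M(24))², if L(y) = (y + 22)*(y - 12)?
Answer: 27133666729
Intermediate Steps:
L(y) = (-12 + y)*(22 + y) (L(y) = (22 + y)*(-12 + y) = (-12 + y)*(22 + y))
M(O) = -1 (M(O) = -2 + O/O = -2 + 1 = -1)
((635 + L(0))*(407 + 37) + M(24))² = ((635 + (-264 + 0² + 10*0))*(407 + 37) - 1)² = ((635 + (-264 + 0 + 0))*444 - 1)² = ((635 - 264)*444 - 1)² = (371*444 - 1)² = (164724 - 1)² = 164723² = 27133666729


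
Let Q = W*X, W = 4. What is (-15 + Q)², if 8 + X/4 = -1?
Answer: 25281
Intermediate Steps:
X = -36 (X = -32 + 4*(-1) = -32 - 4 = -36)
Q = -144 (Q = 4*(-36) = -144)
(-15 + Q)² = (-15 - 144)² = (-159)² = 25281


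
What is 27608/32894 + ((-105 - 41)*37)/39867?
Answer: 461477374/655692549 ≈ 0.70380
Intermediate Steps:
27608/32894 + ((-105 - 41)*37)/39867 = 27608*(1/32894) - 146*37*(1/39867) = 13804/16447 - 5402*1/39867 = 13804/16447 - 5402/39867 = 461477374/655692549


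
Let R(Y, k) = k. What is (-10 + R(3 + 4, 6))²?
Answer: 16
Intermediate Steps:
(-10 + R(3 + 4, 6))² = (-10 + 6)² = (-4)² = 16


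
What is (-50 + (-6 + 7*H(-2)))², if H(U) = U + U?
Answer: 7056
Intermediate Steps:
H(U) = 2*U
(-50 + (-6 + 7*H(-2)))² = (-50 + (-6 + 7*(2*(-2))))² = (-50 + (-6 + 7*(-4)))² = (-50 + (-6 - 28))² = (-50 - 34)² = (-84)² = 7056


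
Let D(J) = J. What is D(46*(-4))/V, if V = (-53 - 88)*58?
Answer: 92/4089 ≈ 0.022499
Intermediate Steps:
V = -8178 (V = -141*58 = -8178)
D(46*(-4))/V = (46*(-4))/(-8178) = -184*(-1/8178) = 92/4089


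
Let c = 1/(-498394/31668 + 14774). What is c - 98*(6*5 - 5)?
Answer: -1518625108/619847 ≈ -2450.0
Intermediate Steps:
c = 42/619847 (c = 1/(-498394*1/31668 + 14774) = 1/(-661/42 + 14774) = 1/(619847/42) = 42/619847 ≈ 6.7759e-5)
c - 98*(6*5 - 5) = 42/619847 - 98*(6*5 - 5) = 42/619847 - 98*(30 - 5) = 42/619847 - 98*25 = 42/619847 - 2450 = -1518625108/619847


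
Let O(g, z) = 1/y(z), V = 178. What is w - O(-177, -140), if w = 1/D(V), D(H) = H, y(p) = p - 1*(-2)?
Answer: 79/6141 ≈ 0.012864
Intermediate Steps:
y(p) = 2 + p (y(p) = p + 2 = 2 + p)
O(g, z) = 1/(2 + z)
w = 1/178 ≈ 0.0056180
w - O(-177, -140) = 1/178 - 1/(2 - 140) = 1/178 - 1/(-138) = 1/178 - 1*(-1/138) = 1/178 + 1/138 = 79/6141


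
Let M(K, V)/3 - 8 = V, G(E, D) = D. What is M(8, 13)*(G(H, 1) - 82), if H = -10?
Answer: -5103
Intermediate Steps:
M(K, V) = 24 + 3*V
M(8, 13)*(G(H, 1) - 82) = (24 + 3*13)*(1 - 82) = (24 + 39)*(-81) = 63*(-81) = -5103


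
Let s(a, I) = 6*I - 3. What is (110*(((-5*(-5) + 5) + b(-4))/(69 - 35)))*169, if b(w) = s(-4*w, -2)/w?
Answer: 1254825/68 ≈ 18453.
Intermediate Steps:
s(a, I) = -3 + 6*I
b(w) = -15/w (b(w) = (-3 + 6*(-2))/w = (-3 - 12)/w = -15/w)
(110*(((-5*(-5) + 5) + b(-4))/(69 - 35)))*169 = (110*(((-5*(-5) + 5) - 15/(-4))/(69 - 35)))*169 = (110*(((25 + 5) - 15*(-1/4))/34))*169 = (110*((30 + 15/4)*(1/34)))*169 = (110*((135/4)*(1/34)))*169 = (110*(135/136))*169 = (7425/68)*169 = 1254825/68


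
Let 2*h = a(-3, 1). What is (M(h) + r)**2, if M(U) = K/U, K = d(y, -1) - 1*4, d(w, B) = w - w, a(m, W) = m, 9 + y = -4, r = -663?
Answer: 3924361/9 ≈ 4.3604e+5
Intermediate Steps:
y = -13 (y = -9 - 4 = -13)
h = -3/2 (h = (1/2)*(-3) = -3/2 ≈ -1.5000)
d(w, B) = 0
K = -4 (K = 0 - 1*4 = 0 - 4 = -4)
M(U) = -4/U
(M(h) + r)**2 = (-4/(-3/2) - 663)**2 = (-4*(-2/3) - 663)**2 = (8/3 - 663)**2 = (-1981/3)**2 = 3924361/9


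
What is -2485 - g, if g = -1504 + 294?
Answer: -1275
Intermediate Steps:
g = -1210
-2485 - g = -2485 - 1*(-1210) = -2485 + 1210 = -1275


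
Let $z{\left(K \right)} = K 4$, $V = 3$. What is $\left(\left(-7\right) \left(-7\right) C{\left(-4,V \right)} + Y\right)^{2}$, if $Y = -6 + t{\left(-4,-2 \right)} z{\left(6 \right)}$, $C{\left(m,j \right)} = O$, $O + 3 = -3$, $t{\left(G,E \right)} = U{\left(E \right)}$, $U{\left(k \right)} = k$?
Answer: $121104$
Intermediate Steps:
$t{\left(G,E \right)} = E$
$O = -6$ ($O = -3 - 3 = -6$)
$C{\left(m,j \right)} = -6$
$z{\left(K \right)} = 4 K$
$Y = -54$ ($Y = -6 - 2 \cdot 4 \cdot 6 = -6 - 48 = -54$)
$\left(\left(-7\right) \left(-7\right) C{\left(-4,V \right)} + Y\right)^{2} = \left(\left(-7\right) \left(-7\right) \left(-6\right) - 54\right)^{2} = \left(49 \left(-6\right) - 54\right)^{2} = \left(-294 - 54\right)^{2} = \left(-348\right)^{2} = 121104$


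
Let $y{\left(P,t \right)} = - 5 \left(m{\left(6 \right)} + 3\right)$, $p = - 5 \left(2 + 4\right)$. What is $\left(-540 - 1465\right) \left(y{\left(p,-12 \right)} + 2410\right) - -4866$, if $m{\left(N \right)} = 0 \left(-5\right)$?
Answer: $-4797109$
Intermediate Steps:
$m{\left(N \right)} = 0$
$p = -30$ ($p = \left(-5\right) 6 = -30$)
$y{\left(P,t \right)} = -15$ ($y{\left(P,t \right)} = - 5 \left(0 + 3\right) = \left(-5\right) 3 = -15$)
$\left(-540 - 1465\right) \left(y{\left(p,-12 \right)} + 2410\right) - -4866 = \left(-540 - 1465\right) \left(-15 + 2410\right) - -4866 = \left(-2005\right) 2395 + 4866 = -4801975 + 4866 = -4797109$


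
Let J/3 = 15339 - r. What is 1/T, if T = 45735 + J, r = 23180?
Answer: 1/22212 ≈ 4.5021e-5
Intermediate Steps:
J = -23523 (J = 3*(15339 - 1*23180) = 3*(15339 - 23180) = 3*(-7841) = -23523)
T = 22212 (T = 45735 - 23523 = 22212)
1/T = 1/22212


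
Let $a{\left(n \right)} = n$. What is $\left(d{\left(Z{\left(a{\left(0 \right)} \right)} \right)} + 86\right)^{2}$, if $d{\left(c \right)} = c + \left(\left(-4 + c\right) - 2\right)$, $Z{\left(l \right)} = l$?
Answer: $6400$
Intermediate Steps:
$d{\left(c \right)} = -6 + 2 c$ ($d{\left(c \right)} = c + \left(-6 + c\right) = -6 + 2 c$)
$\left(d{\left(Z{\left(a{\left(0 \right)} \right)} \right)} + 86\right)^{2} = \left(\left(-6 + 2 \cdot 0\right) + 86\right)^{2} = \left(\left(-6 + 0\right) + 86\right)^{2} = \left(-6 + 86\right)^{2} = 80^{2} = 6400$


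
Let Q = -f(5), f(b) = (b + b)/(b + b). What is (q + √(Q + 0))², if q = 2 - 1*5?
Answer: (3 - I)² ≈ 8.0 - 6.0*I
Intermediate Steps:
f(b) = 1 (f(b) = (2*b)/((2*b)) = (2*b)*(1/(2*b)) = 1)
Q = -1 (Q = -1*1 = -1)
q = -3 (q = 2 - 5 = -3)
(q + √(Q + 0))² = (-3 + √(-1 + 0))² = (-3 + √(-1))² = (-3 + I)²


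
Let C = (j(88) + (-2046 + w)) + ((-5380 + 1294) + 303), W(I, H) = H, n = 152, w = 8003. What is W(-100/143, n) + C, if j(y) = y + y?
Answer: 2502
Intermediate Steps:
j(y) = 2*y
C = 2350 (C = (2*88 + (-2046 + 8003)) + ((-5380 + 1294) + 303) = (176 + 5957) + (-4086 + 303) = 6133 - 3783 = 2350)
W(-100/143, n) + C = 152 + 2350 = 2502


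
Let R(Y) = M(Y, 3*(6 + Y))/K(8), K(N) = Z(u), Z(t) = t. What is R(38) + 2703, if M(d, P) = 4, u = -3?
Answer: 8105/3 ≈ 2701.7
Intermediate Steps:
K(N) = -3
R(Y) = -4/3 (R(Y) = 4/(-3) = 4*(-⅓) = -4/3)
R(38) + 2703 = -4/3 + 2703 = 8105/3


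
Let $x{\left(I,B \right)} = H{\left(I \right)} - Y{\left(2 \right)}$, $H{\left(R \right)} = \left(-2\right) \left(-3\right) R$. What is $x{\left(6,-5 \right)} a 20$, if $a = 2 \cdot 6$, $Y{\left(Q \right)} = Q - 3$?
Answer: $8880$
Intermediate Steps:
$Y{\left(Q \right)} = -3 + Q$ ($Y{\left(Q \right)} = Q - 3 = -3 + Q$)
$H{\left(R \right)} = 6 R$
$a = 12$
$x{\left(I,B \right)} = 1 + 6 I$ ($x{\left(I,B \right)} = 6 I - \left(-3 + 2\right) = 6 I - -1 = 6 I + 1 = 1 + 6 I$)
$x{\left(6,-5 \right)} a 20 = \left(1 + 6 \cdot 6\right) 12 \cdot 20 = \left(1 + 36\right) 12 \cdot 20 = 37 \cdot 12 \cdot 20 = 444 \cdot 20 = 8880$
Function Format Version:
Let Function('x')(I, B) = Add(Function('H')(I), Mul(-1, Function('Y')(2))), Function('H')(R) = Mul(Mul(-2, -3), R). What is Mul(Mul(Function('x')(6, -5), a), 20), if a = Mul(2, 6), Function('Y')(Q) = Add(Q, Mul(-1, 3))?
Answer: 8880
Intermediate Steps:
Function('Y')(Q) = Add(-3, Q) (Function('Y')(Q) = Add(Q, -3) = Add(-3, Q))
Function('H')(R) = Mul(6, R)
a = 12
Function('x')(I, B) = Add(1, Mul(6, I)) (Function('x')(I, B) = Add(Mul(6, I), Mul(-1, Add(-3, 2))) = Add(Mul(6, I), Mul(-1, -1)) = Add(Mul(6, I), 1) = Add(1, Mul(6, I)))
Mul(Mul(Function('x')(6, -5), a), 20) = Mul(Mul(Add(1, Mul(6, 6)), 12), 20) = Mul(Mul(Add(1, 36), 12), 20) = Mul(Mul(37, 12), 20) = Mul(444, 20) = 8880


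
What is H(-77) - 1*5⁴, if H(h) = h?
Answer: -702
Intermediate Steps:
H(-77) - 1*5⁴ = -77 - 1*5⁴ = -77 - 1*625 = -77 - 625 = -702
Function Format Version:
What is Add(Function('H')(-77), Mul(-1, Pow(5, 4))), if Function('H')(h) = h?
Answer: -702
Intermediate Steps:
Add(Function('H')(-77), Mul(-1, Pow(5, 4))) = Add(-77, Mul(-1, Pow(5, 4))) = Add(-77, Mul(-1, 625)) = Add(-77, -625) = -702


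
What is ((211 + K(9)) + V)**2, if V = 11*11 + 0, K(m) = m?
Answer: 116281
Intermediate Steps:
V = 121 (V = 121 + 0 = 121)
((211 + K(9)) + V)**2 = ((211 + 9) + 121)**2 = (220 + 121)**2 = 341**2 = 116281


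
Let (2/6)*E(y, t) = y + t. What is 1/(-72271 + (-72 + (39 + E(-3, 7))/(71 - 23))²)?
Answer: -256/17213151 ≈ -1.4872e-5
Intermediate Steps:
E(y, t) = 3*t + 3*y (E(y, t) = 3*(y + t) = 3*(t + y) = 3*t + 3*y)
1/(-72271 + (-72 + (39 + E(-3, 7))/(71 - 23))²) = 1/(-72271 + (-72 + (39 + (3*7 + 3*(-3)))/(71 - 23))²) = 1/(-72271 + (-72 + (39 + (21 - 9))/48)²) = 1/(-72271 + (-72 + (39 + 12)*(1/48))²) = 1/(-72271 + (-72 + 51*(1/48))²) = 1/(-72271 + (-72 + 17/16)²) = 1/(-72271 + (-1135/16)²) = 1/(-72271 + 1288225/256) = 1/(-17213151/256) = -256/17213151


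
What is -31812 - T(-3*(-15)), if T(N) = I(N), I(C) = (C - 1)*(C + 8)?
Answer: -34144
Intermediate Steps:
I(C) = (-1 + C)*(8 + C)
T(N) = -8 + N² + 7*N
-31812 - T(-3*(-15)) = -31812 - (-8 + (-3*(-15))² + 7*(-3*(-15))) = -31812 - (-8 + 45² + 7*45) = -31812 - (-8 + 2025 + 315) = -31812 - 1*2332 = -31812 - 2332 = -34144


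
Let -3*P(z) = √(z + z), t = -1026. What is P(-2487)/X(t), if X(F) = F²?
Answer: -I*√4974/3158028 ≈ -2.2332e-5*I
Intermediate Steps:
P(z) = -√2*√z/3 (P(z) = -√(z + z)/3 = -√2*√z/3)
P(-2487)/X(t) = (-√2*√(-2487)/3)/((-1026)²) = -√2*I*√2487/3/1052676 = -I*√4974/3*(1/1052676) = -I*√4974/3158028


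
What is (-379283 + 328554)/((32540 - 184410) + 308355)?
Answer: -7247/22355 ≈ -0.32418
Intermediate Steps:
(-379283 + 328554)/((32540 - 184410) + 308355) = -50729/(-151870 + 308355) = -50729/156485 = -50729*1/156485 = -7247/22355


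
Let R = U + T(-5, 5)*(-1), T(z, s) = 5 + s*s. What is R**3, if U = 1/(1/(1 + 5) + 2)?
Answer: -56623104/2197 ≈ -25773.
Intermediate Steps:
T(z, s) = 5 + s**2
U = 6/13 (U = 1/(1/6 + 2) = 1/(13/6) = 6/13 ≈ 0.46154)
R = -384/13 (R = 6/13 + (5 + 5**2)*(-1) = 6/13 + (5 + 25)*(-1) = 6/13 + 30*(-1) = 6/13 - 30 = -384/13 ≈ -29.538)
R**3 = (-384/13)**3 = -56623104/2197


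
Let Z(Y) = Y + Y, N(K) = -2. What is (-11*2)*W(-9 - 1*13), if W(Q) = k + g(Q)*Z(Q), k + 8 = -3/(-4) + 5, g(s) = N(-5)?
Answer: -3773/2 ≈ -1886.5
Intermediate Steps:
Z(Y) = 2*Y
g(s) = -2
k = -9/4 (k = -8 + (-3/(-4) + 5) = -8 + (-3*(-1/4) + 5) = -8 + (3/4 + 5) = -8 + 23/4 = -9/4 ≈ -2.2500)
W(Q) = -9/4 - 4*Q
(-11*2)*W(-9 - 1*13) = (-11*2)*(-9/4 - 4*(-9 - 1*13)) = -22*(-9/4 - 4*(-9 - 13)) = -22*(-9/4 - 4*(-22)) = -22*(-9/4 + 88) = -22*343/4 = -3773/2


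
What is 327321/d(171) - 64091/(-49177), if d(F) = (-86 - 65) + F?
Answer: 16097946637/983540 ≈ 16367.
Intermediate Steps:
d(F) = -151 + F
327321/d(171) - 64091/(-49177) = 327321/(-151 + 171) - 64091/(-49177) = 327321/20 - 64091*(-1/49177) = 327321*(1/20) + 64091/49177 = 327321/20 + 64091/49177 = 16097946637/983540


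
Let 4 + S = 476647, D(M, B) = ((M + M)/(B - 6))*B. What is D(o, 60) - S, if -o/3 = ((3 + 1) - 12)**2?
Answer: -1431209/3 ≈ -4.7707e+5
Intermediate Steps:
o = -192 (o = -3*((3 + 1) - 12)**2 = -3*(4 - 12)**2 = -3*(-8)**2 = -3*64 = -192)
D(M, B) = 2*B*M/(-6 + B) (D(M, B) = ((2*M)/(-6 + B))*B = (2*M/(-6 + B))*B = 2*B*M/(-6 + B))
S = 476643 (S = -4 + 476647 = 476643)
D(o, 60) - S = 2*60*(-192)/(-6 + 60) - 1*476643 = 2*60*(-192)/54 - 476643 = 2*60*(-192)*(1/54) - 476643 = -1280/3 - 476643 = -1431209/3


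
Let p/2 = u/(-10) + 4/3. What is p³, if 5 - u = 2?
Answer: 29791/3375 ≈ 8.8270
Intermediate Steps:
u = 3 (u = 5 - 1*2 = 5 - 2 = 3)
p = 31/15 (p = 2*(3/(-10) + 4/3) = 2*(3*(-⅒) + 4*(⅓)) = 2*(-3/10 + 4/3) = 2*(31/30) = 31/15 ≈ 2.0667)
p³ = (31/15)³ = 29791/3375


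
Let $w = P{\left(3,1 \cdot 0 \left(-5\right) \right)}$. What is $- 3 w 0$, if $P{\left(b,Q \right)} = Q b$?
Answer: $0$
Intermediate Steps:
$w = 0$ ($w = 1 \cdot 0 \left(-5\right) 3 = 0 \left(-5\right) 3 = 0 \cdot 3 = 0$)
$- 3 w 0 = \left(-3\right) 0 \cdot 0 = 0 \cdot 0 = 0$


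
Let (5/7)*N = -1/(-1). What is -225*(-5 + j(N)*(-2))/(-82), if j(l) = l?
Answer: -1755/82 ≈ -21.402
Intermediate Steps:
N = 7/5 (N = 7*(-1/(-1))/5 = 7*(-1*(-1))/5 = (7/5)*1 = 7/5 ≈ 1.4000)
-225*(-5 + j(N)*(-2))/(-82) = -225*(-5 + (7/5)*(-2))/(-82) = -225*(-5 - 14/5)*(-1)/82 = -(-1755)*(-1)/82 = -225*39/410 = -1755/82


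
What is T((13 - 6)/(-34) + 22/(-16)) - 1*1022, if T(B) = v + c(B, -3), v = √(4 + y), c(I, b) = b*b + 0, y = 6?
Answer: -1013 + √10 ≈ -1009.8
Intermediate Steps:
c(I, b) = b² (c(I, b) = b² + 0 = b²)
v = √10 (v = √(4 + 6) = √10 ≈ 3.1623)
T(B) = 9 + √10 (T(B) = √10 + (-3)² = √10 + 9 = 9 + √10)
T((13 - 6)/(-34) + 22/(-16)) - 1*1022 = (9 + √10) - 1*1022 = (9 + √10) - 1022 = -1013 + √10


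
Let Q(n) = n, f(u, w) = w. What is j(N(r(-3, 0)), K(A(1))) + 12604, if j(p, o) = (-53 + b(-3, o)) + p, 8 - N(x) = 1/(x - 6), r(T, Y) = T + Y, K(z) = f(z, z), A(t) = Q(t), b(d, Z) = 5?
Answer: 113077/9 ≈ 12564.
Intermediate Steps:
A(t) = t
K(z) = z
N(x) = 8 - 1/(-6 + x) (N(x) = 8 - 1/(x - 6) = 8 - 1/(-6 + x))
j(p, o) = -48 + p (j(p, o) = (-53 + 5) + p = -48 + p)
j(N(r(-3, 0)), K(A(1))) + 12604 = (-48 + (-49 + 8*(-3 + 0))/(-6 + (-3 + 0))) + 12604 = (-48 + (-49 + 8*(-3))/(-6 - 3)) + 12604 = (-48 + (-49 - 24)/(-9)) + 12604 = (-48 - ⅑*(-73)) + 12604 = (-48 + 73/9) + 12604 = -359/9 + 12604 = 113077/9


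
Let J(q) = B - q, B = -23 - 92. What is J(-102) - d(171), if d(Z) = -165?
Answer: 152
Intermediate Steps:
B = -115
J(q) = -115 - q
J(-102) - d(171) = (-115 - 1*(-102)) - 1*(-165) = (-115 + 102) + 165 = -13 + 165 = 152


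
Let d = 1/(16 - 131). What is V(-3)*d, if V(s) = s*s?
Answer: -9/115 ≈ -0.078261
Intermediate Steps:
V(s) = s**2
d = -1/115 (d = 1/(-115) = -1/115 ≈ -0.0086956)
V(-3)*d = (-3)**2*(-1/115) = 9*(-1/115) = -9/115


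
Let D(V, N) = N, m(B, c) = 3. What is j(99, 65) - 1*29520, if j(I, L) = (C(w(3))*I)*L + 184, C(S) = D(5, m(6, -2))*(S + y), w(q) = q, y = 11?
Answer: 240934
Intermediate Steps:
C(S) = 33 + 3*S (C(S) = 3*(S + 11) = 3*(11 + S) = 33 + 3*S)
j(I, L) = 184 + 42*I*L (j(I, L) = ((33 + 3*3)*I)*L + 184 = ((33 + 9)*I)*L + 184 = (42*I)*L + 184 = 42*I*L + 184 = 184 + 42*I*L)
j(99, 65) - 1*29520 = (184 + 42*99*65) - 1*29520 = (184 + 270270) - 29520 = 270454 - 29520 = 240934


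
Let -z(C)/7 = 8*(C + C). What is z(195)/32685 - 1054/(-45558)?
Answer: -32017891/49635441 ≈ -0.64506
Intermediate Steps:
z(C) = -112*C (z(C) = -56*(C + C) = -56*2*C = -112*C)
z(195)/32685 - 1054/(-45558) = -112*195/32685 - 1054/(-45558) = -21840*1/32685 - 1054*(-1/45558) = -1456/2179 + 527/22779 = -32017891/49635441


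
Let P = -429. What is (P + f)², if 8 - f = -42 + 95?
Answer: 224676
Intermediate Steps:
f = -45 (f = 8 - (-42 + 95) = 8 - 1*53 = 8 - 53 = -45)
(P + f)² = (-429 - 45)² = (-474)² = 224676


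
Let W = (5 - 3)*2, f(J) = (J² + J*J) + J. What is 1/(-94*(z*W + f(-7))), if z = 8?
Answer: -1/11562 ≈ -8.6490e-5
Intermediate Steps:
f(J) = J + 2*J² (f(J) = (J² + J²) + J = 2*J² + J = J + 2*J²)
W = 4 (W = 2*2 = 4)
1/(-94*(z*W + f(-7))) = 1/(-94*(8*4 - 7*(1 + 2*(-7)))) = 1/(-94*(32 - 7*(1 - 14))) = 1/(-94*(32 - 7*(-13))) = 1/(-94*(32 + 91)) = 1/(-94*123) = 1/(-11562) = -1/11562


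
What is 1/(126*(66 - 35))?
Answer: 1/3906 ≈ 0.00025602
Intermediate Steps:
1/(126*(66 - 35)) = 1/(126*31) = 1/3906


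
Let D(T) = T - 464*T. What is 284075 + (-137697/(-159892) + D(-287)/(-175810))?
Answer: 3992762606759859/14055306260 ≈ 2.8408e+5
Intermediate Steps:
D(T) = -463*T
284075 + (-137697/(-159892) + D(-287)/(-175810)) = 284075 + (-137697/(-159892) - 463*(-287)/(-175810)) = 284075 + (-137697*(-1/159892) + 132881*(-1/175810)) = 284075 + (137697/159892 - 132881/175810) = 284075 + 1480950359/14055306260 = 3992762606759859/14055306260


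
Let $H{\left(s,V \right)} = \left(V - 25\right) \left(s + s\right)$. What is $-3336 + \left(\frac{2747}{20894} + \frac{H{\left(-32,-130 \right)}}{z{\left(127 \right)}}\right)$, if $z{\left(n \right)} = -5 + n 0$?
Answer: $- \frac{111153333}{20894} \approx -5319.9$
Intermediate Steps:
$H{\left(s,V \right)} = 2 s \left(-25 + V\right)$ ($H{\left(s,V \right)} = \left(-25 + V\right) 2 s = 2 s \left(-25 + V\right)$)
$z{\left(n \right)} = -5$ ($z{\left(n \right)} = -5 + 0 = -5$)
$-3336 + \left(\frac{2747}{20894} + \frac{H{\left(-32,-130 \right)}}{z{\left(127 \right)}}\right) = -3336 + \left(\frac{2747}{20894} + \frac{2 \left(-32\right) \left(-25 - 130\right)}{-5}\right) = -3336 + \left(2747 \cdot \frac{1}{20894} + 2 \left(-32\right) \left(-155\right) \left(- \frac{1}{5}\right)\right) = -3336 + \left(\frac{2747}{20894} + 9920 \left(- \frac{1}{5}\right)\right) = -3336 + \left(\frac{2747}{20894} - 1984\right) = -3336 - \frac{41450949}{20894} = - \frac{111153333}{20894}$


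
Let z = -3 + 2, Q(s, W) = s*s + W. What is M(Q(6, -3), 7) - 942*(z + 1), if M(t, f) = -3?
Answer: -3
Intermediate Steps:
Q(s, W) = W + s² (Q(s, W) = s² + W = W + s²)
z = -1
M(Q(6, -3), 7) - 942*(z + 1) = -3 - 942*(-1 + 1) = -3 - 942*0 = -3 - 157*0 = -3 + 0 = -3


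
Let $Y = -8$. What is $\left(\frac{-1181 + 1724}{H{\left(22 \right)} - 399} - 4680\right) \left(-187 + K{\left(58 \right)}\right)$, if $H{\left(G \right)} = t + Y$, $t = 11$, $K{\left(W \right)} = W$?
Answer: $\frac{26571463}{44} \approx 6.039 \cdot 10^{5}$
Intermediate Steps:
$H{\left(G \right)} = 3$ ($H{\left(G \right)} = 11 - 8 = 3$)
$\left(\frac{-1181 + 1724}{H{\left(22 \right)} - 399} - 4680\right) \left(-187 + K{\left(58 \right)}\right) = \left(\frac{-1181 + 1724}{3 - 399} - 4680\right) \left(-187 + 58\right) = \left(\frac{543}{3 - 399} - 4680\right) \left(-129\right) = \left(\frac{543}{-396} - 4680\right) \left(-129\right) = \left(543 \left(- \frac{1}{396}\right) - 4680\right) \left(-129\right) = \left(- \frac{181}{132} - 4680\right) \left(-129\right) = \left(- \frac{617941}{132}\right) \left(-129\right) = \frac{26571463}{44}$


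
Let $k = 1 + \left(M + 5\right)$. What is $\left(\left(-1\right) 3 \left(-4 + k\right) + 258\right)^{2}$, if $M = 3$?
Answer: $59049$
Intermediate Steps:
$k = 9$ ($k = 1 + \left(3 + 5\right) = 1 + 8 = 9$)
$\left(\left(-1\right) 3 \left(-4 + k\right) + 258\right)^{2} = \left(\left(-1\right) 3 \left(-4 + 9\right) + 258\right)^{2} = \left(\left(-3\right) 5 + 258\right)^{2} = \left(-15 + 258\right)^{2} = 243^{2} = 59049$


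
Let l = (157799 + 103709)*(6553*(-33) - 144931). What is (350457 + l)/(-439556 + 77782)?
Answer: 13493015569/51682 ≈ 2.6108e+5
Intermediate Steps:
l = -94451459440 (l = 261508*(-216249 - 144931) = 261508*(-361180) = -94451459440)
(350457 + l)/(-439556 + 77782) = (350457 - 94451459440)/(-439556 + 77782) = -94451108983/(-361774) = -94451108983*(-1/361774) = 13493015569/51682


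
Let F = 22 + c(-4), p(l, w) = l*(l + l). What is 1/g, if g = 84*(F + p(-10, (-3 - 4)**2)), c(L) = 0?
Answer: 1/18648 ≈ 5.3625e-5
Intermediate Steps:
p(l, w) = 2*l**2 (p(l, w) = l*(2*l) = 2*l**2)
F = 22 (F = 22 + 0 = 22)
g = 18648 (g = 84*(22 + 2*(-10)**2) = 84*(22 + 2*100) = 84*(22 + 200) = 84*222 = 18648)
1/g = 1/18648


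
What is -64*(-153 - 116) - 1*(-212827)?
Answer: 230043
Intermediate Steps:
-64*(-153 - 116) - 1*(-212827) = -64*(-269) + 212827 = 17216 + 212827 = 230043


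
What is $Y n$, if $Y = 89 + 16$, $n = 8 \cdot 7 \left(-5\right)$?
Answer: $-29400$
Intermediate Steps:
$n = -280$ ($n = 56 \left(-5\right) = -280$)
$Y = 105$
$Y n = 105 \left(-280\right) = -29400$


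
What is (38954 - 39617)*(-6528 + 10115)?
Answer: -2378181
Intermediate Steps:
(38954 - 39617)*(-6528 + 10115) = -663*3587 = -2378181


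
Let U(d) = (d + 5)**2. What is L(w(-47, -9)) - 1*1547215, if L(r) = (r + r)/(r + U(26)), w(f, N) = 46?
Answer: -1558045413/1007 ≈ -1.5472e+6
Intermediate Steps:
U(d) = (5 + d)**2
L(r) = 2*r/(961 + r) (L(r) = (r + r)/(r + (5 + 26)**2) = (2*r)/(r + 31**2) = (2*r)/(r + 961) = (2*r)/(961 + r) = 2*r/(961 + r))
L(w(-47, -9)) - 1*1547215 = 2*46/(961 + 46) - 1*1547215 = 2*46/1007 - 1547215 = 2*46*(1/1007) - 1547215 = 92/1007 - 1547215 = -1558045413/1007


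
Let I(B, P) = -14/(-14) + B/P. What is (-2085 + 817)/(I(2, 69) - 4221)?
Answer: 43746/145589 ≈ 0.30048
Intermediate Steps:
I(B, P) = 1 + B/P (I(B, P) = -14*(-1/14) + B/P = 1 + B/P)
(-2085 + 817)/(I(2, 69) - 4221) = (-2085 + 817)/((2 + 69)/69 - 4221) = -1268/((1/69)*71 - 4221) = -1268/(71/69 - 4221) = -1268/(-291178/69) = -1268*(-69/291178) = 43746/145589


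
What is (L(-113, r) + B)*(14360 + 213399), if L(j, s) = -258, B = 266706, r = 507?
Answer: 60685930032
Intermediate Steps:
(L(-113, r) + B)*(14360 + 213399) = (-258 + 266706)*(14360 + 213399) = 266448*227759 = 60685930032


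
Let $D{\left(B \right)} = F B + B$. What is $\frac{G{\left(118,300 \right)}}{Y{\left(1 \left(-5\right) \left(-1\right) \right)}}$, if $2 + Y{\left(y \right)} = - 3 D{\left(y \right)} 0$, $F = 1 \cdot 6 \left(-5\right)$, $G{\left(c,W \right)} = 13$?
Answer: $- \frac{13}{2} \approx -6.5$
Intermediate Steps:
$F = -30$ ($F = 6 \left(-5\right) = -30$)
$D{\left(B \right)} = - 29 B$ ($D{\left(B \right)} = - 30 B + B = - 29 B$)
$Y{\left(y \right)} = -2$ ($Y{\left(y \right)} = -2 + - 3 \left(- 29 y\right) 0 = -2 + 87 y 0 = -2 + 0 = -2$)
$\frac{G{\left(118,300 \right)}}{Y{\left(1 \left(-5\right) \left(-1\right) \right)}} = \frac{13}{-2} = 13 \left(- \frac{1}{2}\right) = - \frac{13}{2}$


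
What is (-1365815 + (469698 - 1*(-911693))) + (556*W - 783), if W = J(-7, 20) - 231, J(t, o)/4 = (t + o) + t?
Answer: -100299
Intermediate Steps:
J(t, o) = 4*o + 8*t (J(t, o) = 4*((t + o) + t) = 4*((o + t) + t) = 4*(o + 2*t) = 4*o + 8*t)
W = -207 (W = (4*20 + 8*(-7)) - 231 = (80 - 56) - 231 = 24 - 231 = -207)
(-1365815 + (469698 - 1*(-911693))) + (556*W - 783) = (-1365815 + (469698 - 1*(-911693))) + (556*(-207) - 783) = (-1365815 + (469698 + 911693)) + (-115092 - 783) = (-1365815 + 1381391) - 115875 = 15576 - 115875 = -100299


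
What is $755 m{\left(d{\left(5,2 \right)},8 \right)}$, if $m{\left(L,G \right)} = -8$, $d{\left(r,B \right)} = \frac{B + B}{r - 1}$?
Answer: $-6040$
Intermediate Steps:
$d{\left(r,B \right)} = \frac{2 B}{-1 + r}$
$755 m{\left(d{\left(5,2 \right)},8 \right)} = 755 \left(-8\right) = -6040$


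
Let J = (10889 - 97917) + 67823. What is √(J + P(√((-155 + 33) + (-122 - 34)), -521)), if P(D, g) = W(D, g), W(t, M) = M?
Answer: I*√19726 ≈ 140.45*I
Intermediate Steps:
P(D, g) = g
J = -19205 (J = -87028 + 67823 = -19205)
√(J + P(√((-155 + 33) + (-122 - 34)), -521)) = √(-19205 - 521) = √(-19726) = I*√19726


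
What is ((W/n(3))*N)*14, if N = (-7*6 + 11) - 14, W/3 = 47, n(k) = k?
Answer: -29610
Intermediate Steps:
W = 141 (W = 3*47 = 141)
N = -45 (N = (-42 + 11) - 14 = -31 - 14 = -45)
((W/n(3))*N)*14 = ((141/3)*(-45))*14 = ((141*(1/3))*(-45))*14 = (47*(-45))*14 = -2115*14 = -29610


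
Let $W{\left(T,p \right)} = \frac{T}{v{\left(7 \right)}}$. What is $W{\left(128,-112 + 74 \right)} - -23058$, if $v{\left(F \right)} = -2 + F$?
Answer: $\frac{115418}{5} \approx 23084.0$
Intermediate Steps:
$W{\left(T,p \right)} = \frac{T}{5}$ ($W{\left(T,p \right)} = \frac{T}{-2 + 7} = \frac{T}{5}$)
$W{\left(128,-112 + 74 \right)} - -23058 = \frac{1}{5} \cdot 128 - -23058 = \frac{128}{5} + 23058 = \frac{115418}{5}$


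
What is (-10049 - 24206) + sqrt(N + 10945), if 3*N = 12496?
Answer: -34255 + sqrt(135993)/3 ≈ -34132.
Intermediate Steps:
N = 12496/3 (N = (1/3)*12496 = 12496/3 ≈ 4165.3)
(-10049 - 24206) + sqrt(N + 10945) = (-10049 - 24206) + sqrt(12496/3 + 10945) = -34255 + sqrt(45331/3) = -34255 + sqrt(135993)/3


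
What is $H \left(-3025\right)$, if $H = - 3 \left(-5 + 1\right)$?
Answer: $-36300$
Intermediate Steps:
$H = 12$ ($H = \left(-3\right) \left(-4\right) = 12$)
$H \left(-3025\right) = 12 \left(-3025\right) = -36300$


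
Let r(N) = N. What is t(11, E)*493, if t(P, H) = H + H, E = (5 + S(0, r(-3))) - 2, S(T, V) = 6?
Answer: 8874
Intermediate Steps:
E = 9 (E = (5 + 6) - 2 = 11 - 2 = 9)
t(P, H) = 2*H
t(11, E)*493 = (2*9)*493 = 18*493 = 8874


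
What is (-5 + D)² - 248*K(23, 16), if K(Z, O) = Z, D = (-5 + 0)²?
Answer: -5304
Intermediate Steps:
D = 25 (D = (-5)² = 25)
(-5 + D)² - 248*K(23, 16) = (-5 + 25)² - 248*23 = 20² - 5704 = 400 - 5704 = -5304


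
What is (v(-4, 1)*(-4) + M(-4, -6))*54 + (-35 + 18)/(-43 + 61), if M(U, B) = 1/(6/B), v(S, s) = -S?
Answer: -16541/18 ≈ -918.94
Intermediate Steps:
M(U, B) = B/6
(v(-4, 1)*(-4) + M(-4, -6))*54 + (-35 + 18)/(-43 + 61) = (-1*(-4)*(-4) + (⅙)*(-6))*54 + (-35 + 18)/(-43 + 61) = (4*(-4) - 1)*54 - 17/18 = (-16 - 1)*54 - 17*1/18 = -17*54 - 17/18 = -918 - 17/18 = -16541/18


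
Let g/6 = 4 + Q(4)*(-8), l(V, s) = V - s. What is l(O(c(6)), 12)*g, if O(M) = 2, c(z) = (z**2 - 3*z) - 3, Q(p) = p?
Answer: 1680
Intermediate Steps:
c(z) = -3 + z**2 - 3*z
g = -168 (g = 6*(4 + 4*(-8)) = 6*(4 - 32) = 6*(-28) = -168)
l(O(c(6)), 12)*g = (2 - 1*12)*(-168) = (2 - 12)*(-168) = -10*(-168) = 1680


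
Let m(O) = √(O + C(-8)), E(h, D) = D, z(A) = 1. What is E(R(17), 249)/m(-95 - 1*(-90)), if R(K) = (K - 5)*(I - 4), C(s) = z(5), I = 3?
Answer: -249*I/2 ≈ -124.5*I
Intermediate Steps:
C(s) = 1
R(K) = 5 - K (R(K) = (K - 5)*(3 - 4) = (-5 + K)*(-1) = 5 - K)
m(O) = √(1 + O) (m(O) = √(O + 1) = √(1 + O))
E(R(17), 249)/m(-95 - 1*(-90)) = 249/(√(1 + (-95 - 1*(-90)))) = 249/(√(1 + (-95 + 90))) = 249/(√(1 - 5)) = 249/(√(-4)) = 249/((2*I)) = 249*(-I/2) = -249*I/2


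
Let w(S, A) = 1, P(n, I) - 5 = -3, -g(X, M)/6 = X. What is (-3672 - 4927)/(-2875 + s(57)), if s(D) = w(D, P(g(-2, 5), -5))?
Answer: 8599/2874 ≈ 2.9920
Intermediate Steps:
g(X, M) = -6*X
P(n, I) = 2 (P(n, I) = 5 - 3 = 2)
s(D) = 1
(-3672 - 4927)/(-2875 + s(57)) = (-3672 - 4927)/(-2875 + 1) = -8599/(-2874) = -8599*(-1/2874) = 8599/2874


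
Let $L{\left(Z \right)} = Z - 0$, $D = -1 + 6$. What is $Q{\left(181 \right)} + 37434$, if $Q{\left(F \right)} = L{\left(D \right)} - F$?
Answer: $37258$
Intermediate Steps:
$D = 5$
$L{\left(Z \right)} = Z$ ($L{\left(Z \right)} = Z + 0 = Z$)
$Q{\left(F \right)} = 5 - F$
$Q{\left(181 \right)} + 37434 = \left(5 - 181\right) + 37434 = -176 + 37434 = 37258$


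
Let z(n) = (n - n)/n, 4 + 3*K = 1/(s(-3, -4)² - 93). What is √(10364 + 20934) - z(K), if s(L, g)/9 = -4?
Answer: √31298 ≈ 176.91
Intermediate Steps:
s(L, g) = -36 (s(L, g) = 9*(-4) = -36)
K = -4811/3609 (K = -4/3 + 1/(3*((-36)² - 93)) = -4/3 + 1/(3*(1296 - 93)) = -4/3 + (⅓)/1203 = -4/3 + (⅓)*(1/1203) = -4/3 + 1/3609 = -4811/3609 ≈ -1.3331)
z(n) = 0 (z(n) = 0/n = 0)
√(10364 + 20934) - z(K) = √(10364 + 20934) - 1*0 = √31298 + 0 = √31298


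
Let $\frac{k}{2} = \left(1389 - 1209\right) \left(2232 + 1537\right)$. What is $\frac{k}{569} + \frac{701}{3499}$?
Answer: $\frac{4747982029}{1990931} \approx 2384.8$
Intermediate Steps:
$k = 1356840$ ($k = 2 \left(1389 - 1209\right) \left(2232 + 1537\right) = 2 \cdot 180 \cdot 3769 = 2 \cdot 678420 = 1356840$)
$\frac{k}{569} + \frac{701}{3499} = \frac{1356840}{569} + \frac{701}{3499} = \frac{4747982029}{1990931}$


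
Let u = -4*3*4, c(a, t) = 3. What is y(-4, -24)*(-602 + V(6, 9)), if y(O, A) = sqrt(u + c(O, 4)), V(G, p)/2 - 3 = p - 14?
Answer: -1818*I*sqrt(5) ≈ -4065.2*I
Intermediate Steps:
V(G, p) = -22 + 2*p (V(G, p) = 6 + 2*(p - 14) = 6 + 2*(-14 + p) = 6 + (-28 + 2*p) = -22 + 2*p)
u = -48 (u = -12*4 = -48)
y(O, A) = 3*I*sqrt(5) (y(O, A) = sqrt(-48 + 3) = sqrt(-45) = 3*I*sqrt(5))
y(-4, -24)*(-602 + V(6, 9)) = (3*I*sqrt(5))*(-602 + (-22 + 2*9)) = (3*I*sqrt(5))*(-602 + (-22 + 18)) = (3*I*sqrt(5))*(-602 - 4) = (3*I*sqrt(5))*(-606) = -1818*I*sqrt(5)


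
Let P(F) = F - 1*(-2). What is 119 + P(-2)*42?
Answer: 119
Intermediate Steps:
P(F) = 2 + F (P(F) = F + 2 = 2 + F)
119 + P(-2)*42 = 119 + (2 - 2)*42 = 119 + 0*42 = 119 + 0 = 119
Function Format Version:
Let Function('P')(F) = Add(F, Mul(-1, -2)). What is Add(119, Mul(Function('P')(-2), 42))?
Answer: 119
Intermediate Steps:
Function('P')(F) = Add(2, F) (Function('P')(F) = Add(F, 2) = Add(2, F))
Add(119, Mul(Function('P')(-2), 42)) = Add(119, Mul(Add(2, -2), 42)) = Add(119, Mul(0, 42)) = Add(119, 0) = 119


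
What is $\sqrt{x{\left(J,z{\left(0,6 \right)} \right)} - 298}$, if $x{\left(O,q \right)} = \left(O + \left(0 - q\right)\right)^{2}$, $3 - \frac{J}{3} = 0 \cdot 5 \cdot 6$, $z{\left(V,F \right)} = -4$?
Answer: $i \sqrt{129} \approx 11.358 i$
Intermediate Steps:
$J = 9$ ($J = 9 - 3 \cdot 0 \cdot 5 \cdot 6 = 9 - 3 \cdot 0 \cdot 6 = 9 - 0 = 9 + 0 = 9$)
$x{\left(O,q \right)} = \left(O - q\right)^{2}$
$\sqrt{x{\left(J,z{\left(0,6 \right)} \right)} - 298} = \sqrt{\left(9 - -4\right)^{2} - 298} = \sqrt{\left(9 + 4\right)^{2} - 298} = \sqrt{13^{2} - 298} = \sqrt{169 - 298} = \sqrt{-129} = i \sqrt{129}$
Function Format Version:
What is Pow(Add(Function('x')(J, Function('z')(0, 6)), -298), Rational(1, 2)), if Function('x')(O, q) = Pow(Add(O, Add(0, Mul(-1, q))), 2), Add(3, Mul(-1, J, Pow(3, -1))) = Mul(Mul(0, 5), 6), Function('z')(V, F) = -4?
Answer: Mul(I, Pow(129, Rational(1, 2))) ≈ Mul(11.358, I)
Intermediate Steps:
J = 9 (J = Add(9, Mul(-3, Mul(Mul(0, 5), 6))) = Add(9, Mul(-3, Mul(0, 6))) = Add(9, Mul(-3, 0)) = Add(9, 0) = 9)
Function('x')(O, q) = Pow(Add(O, Mul(-1, q)), 2)
Pow(Add(Function('x')(J, Function('z')(0, 6)), -298), Rational(1, 2)) = Pow(Add(Pow(Add(9, Mul(-1, -4)), 2), -298), Rational(1, 2)) = Pow(Add(Pow(Add(9, 4), 2), -298), Rational(1, 2)) = Pow(Add(Pow(13, 2), -298), Rational(1, 2)) = Pow(Add(169, -298), Rational(1, 2)) = Pow(-129, Rational(1, 2)) = Mul(I, Pow(129, Rational(1, 2)))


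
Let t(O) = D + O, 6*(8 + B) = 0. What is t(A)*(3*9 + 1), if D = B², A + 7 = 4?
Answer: 1708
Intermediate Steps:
A = -3 (A = -7 + 4 = -3)
B = -8 (B = -8 + (⅙)*0 = -8 + 0 = -8)
D = 64 (D = (-8)² = 64)
t(O) = 64 + O
t(A)*(3*9 + 1) = (64 - 3)*(3*9 + 1) = 61*(27 + 1) = 61*28 = 1708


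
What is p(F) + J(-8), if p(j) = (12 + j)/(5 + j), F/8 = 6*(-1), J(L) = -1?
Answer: -7/43 ≈ -0.16279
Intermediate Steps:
F = -48 (F = 8*(6*(-1)) = 8*(-6) = -48)
p(j) = (12 + j)/(5 + j)
p(F) + J(-8) = (12 - 48)/(5 - 48) - 1 = -36/(-43) - 1 = -1/43*(-36) - 1 = 36/43 - 1 = -7/43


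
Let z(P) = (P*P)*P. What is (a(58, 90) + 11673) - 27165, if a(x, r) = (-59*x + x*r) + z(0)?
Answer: -13694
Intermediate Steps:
z(P) = P³ (z(P) = P²*P = P³)
a(x, r) = -59*x + r*x (a(x, r) = (-59*x + x*r) + 0³ = (-59*x + r*x) + 0 = -59*x + r*x)
(a(58, 90) + 11673) - 27165 = (58*(-59 + 90) + 11673) - 27165 = (58*31 + 11673) - 27165 = (1798 + 11673) - 27165 = 13471 - 27165 = -13694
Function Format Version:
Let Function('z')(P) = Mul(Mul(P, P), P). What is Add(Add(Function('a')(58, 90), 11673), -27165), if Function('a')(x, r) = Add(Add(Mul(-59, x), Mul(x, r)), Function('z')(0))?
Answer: -13694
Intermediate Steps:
Function('z')(P) = Pow(P, 3) (Function('z')(P) = Mul(Pow(P, 2), P) = Pow(P, 3))
Function('a')(x, r) = Add(Mul(-59, x), Mul(r, x)) (Function('a')(x, r) = Add(Add(Mul(-59, x), Mul(x, r)), Pow(0, 3)) = Add(Add(Mul(-59, x), Mul(r, x)), 0) = Add(Mul(-59, x), Mul(r, x)))
Add(Add(Function('a')(58, 90), 11673), -27165) = Add(Add(Mul(58, Add(-59, 90)), 11673), -27165) = Add(Add(Mul(58, 31), 11673), -27165) = Add(Add(1798, 11673), -27165) = Add(13471, -27165) = -13694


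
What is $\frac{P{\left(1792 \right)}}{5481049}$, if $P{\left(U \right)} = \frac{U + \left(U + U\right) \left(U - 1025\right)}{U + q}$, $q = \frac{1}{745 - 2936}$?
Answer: $\frac{860975360}{3074297676897} \approx 0.00028006$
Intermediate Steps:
$q = - \frac{1}{2191}$ ($q = \frac{1}{-2191} = - \frac{1}{2191} \approx -0.00045641$)
$P{\left(U \right)} = \frac{U + 2 U \left(-1025 + U\right)}{- \frac{1}{2191} + U}$ ($P{\left(U \right)} = \frac{U + \left(U + U\right) \left(U - 1025\right)}{U - \frac{1}{2191}} = \frac{U + 2 U \left(-1025 + U\right)}{- \frac{1}{2191} + U}$)
$\frac{P{\left(1792 \right)}}{5481049} = \frac{2191 \cdot 1792 \frac{1}{-1 + 2191 \cdot 1792} \left(-2049 + 2 \cdot 1792\right)}{5481049} = 2191 \cdot 1792 \frac{1}{-1 + 3926272} \left(-2049 + 3584\right) \frac{1}{5481049} = 2191 \cdot 1792 \cdot \frac{1}{3926271} \cdot 1535 \cdot \frac{1}{5481049} = \frac{6026827520}{3926271} \cdot \frac{1}{5481049} = \frac{860975360}{3074297676897}$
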